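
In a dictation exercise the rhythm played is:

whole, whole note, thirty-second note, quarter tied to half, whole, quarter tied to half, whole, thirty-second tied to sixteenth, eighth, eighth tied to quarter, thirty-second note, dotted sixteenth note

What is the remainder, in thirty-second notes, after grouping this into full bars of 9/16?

2

One bar of 9/16 = 18 thirty-second notes.
In thirty-second notes: whole = 32; whole note = 32; thirty-second note = 1; quarter tied to half (quarter + half) = 24; whole = 32; quarter tied to half (quarter + half) = 24; whole = 32; thirty-second tied to sixteenth (thirty-second + sixteenth) = 3; eighth = 4; eighth tied to quarter (eighth + quarter) = 12; thirty-second note = 1; dotted sixteenth note = 3.
Adding: 32 + 32 + 1 + 24 + 32 + 24 + 32 + 3 + 4 + 12 + 1 + 3 = 200.
200 ÷ 18 = 11 complete bars with 2 thirty-second notes remaining.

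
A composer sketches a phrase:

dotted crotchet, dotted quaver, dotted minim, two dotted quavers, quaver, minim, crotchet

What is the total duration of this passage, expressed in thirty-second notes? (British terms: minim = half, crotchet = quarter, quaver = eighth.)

82

Convert each value to thirty-second notes: dotted crotchet = 12; dotted quaver = 6; dotted minim = 24; dotted quaver = 6; dotted quaver = 6; quaver = 4; minim = 16; crotchet = 8.
Altogether 12 + 6 + 24 + 6 + 6 + 4 + 16 + 8 = 82 thirty-second notes.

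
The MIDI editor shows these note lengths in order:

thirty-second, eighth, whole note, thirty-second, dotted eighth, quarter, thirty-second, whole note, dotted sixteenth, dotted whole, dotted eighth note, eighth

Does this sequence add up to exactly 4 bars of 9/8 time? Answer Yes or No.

One bar of 9/8 = 36 thirty-second notes, so 4 bars = 144.
Each duration in thirty-second notes: thirty-second = 1; eighth = 4; whole note = 32; thirty-second = 1; dotted eighth = 6; quarter = 8; thirty-second = 1; whole note = 32; dotted sixteenth = 3; dotted whole = 48; dotted eighth note = 6; eighth = 4.
Adding: 1 + 4 + 32 + 1 + 6 + 8 + 1 + 32 + 3 + 48 + 6 + 4 = 146.
146 exceeds 144, so the answer is No.

No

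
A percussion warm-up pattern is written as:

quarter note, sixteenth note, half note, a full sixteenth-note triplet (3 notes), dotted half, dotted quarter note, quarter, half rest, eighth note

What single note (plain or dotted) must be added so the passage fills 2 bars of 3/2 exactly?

sixteenth note

2 bars of 3/2 = 48 sixteenth notes.
Working in sixteenth notes: quarter note = 4; sixteenth note = 1; half note = 8; a full sixteenth-note triplet (3 notes) (three triplet sixteenths span one eighth) = 2; dotted half = 12; dotted quarter note = 6; quarter = 4; half rest = 8; eighth note = 2.
Adding: 4 + 1 + 8 + 2 + 12 + 6 + 4 + 8 + 2 = 47.
Remaining: 48 − 47 = 1 sixteenth note, which is a sixteenth note.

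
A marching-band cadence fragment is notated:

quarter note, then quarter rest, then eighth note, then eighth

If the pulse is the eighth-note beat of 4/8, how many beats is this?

6

One eighth-note beat = 2 sixteenth notes.
Each duration in sixteenth notes: quarter note = 4; quarter rest = 4; eighth note = 2; eighth = 2.
Adding: 4 + 4 + 2 + 2 = 12.
12 ÷ 2 = 6 beats.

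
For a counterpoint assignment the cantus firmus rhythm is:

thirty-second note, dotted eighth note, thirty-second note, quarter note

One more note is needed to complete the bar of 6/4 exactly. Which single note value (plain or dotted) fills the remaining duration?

whole note

The bar of 6/4 = 48 thirty-second notes.
Each duration in thirty-second notes: thirty-second note = 1; dotted eighth note = 6; thirty-second note = 1; quarter note = 8.
Total: 1 + 6 + 1 + 8 = 16.
Remaining: 48 − 16 = 32 thirty-second notes, which is a whole note.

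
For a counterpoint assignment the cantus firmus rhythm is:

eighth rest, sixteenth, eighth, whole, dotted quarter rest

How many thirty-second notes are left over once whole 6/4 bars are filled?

One bar of 6/4 = 24 sixteenth notes.
Each duration in sixteenth notes: eighth rest = 2; sixteenth = 1; eighth = 2; whole = 16; dotted quarter rest = 6.
Adding: 2 + 1 + 2 + 16 + 6 = 27.
27 ÷ 24 = 1 complete bar with 3 sixteenth notes remaining = 6 thirty-second notes.

6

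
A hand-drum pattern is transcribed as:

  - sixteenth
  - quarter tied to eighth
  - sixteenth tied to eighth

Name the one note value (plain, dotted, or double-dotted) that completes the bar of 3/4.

eighth note

The bar of 3/4 = 12 sixteenth notes.
Each duration in sixteenth notes: sixteenth = 1; quarter tied to eighth (quarter + eighth) = 6; sixteenth tied to eighth (sixteenth + eighth) = 3.
Altogether 1 + 6 + 3 = 10.
Remaining: 12 − 10 = 2 sixteenth notes, which is a eighth note.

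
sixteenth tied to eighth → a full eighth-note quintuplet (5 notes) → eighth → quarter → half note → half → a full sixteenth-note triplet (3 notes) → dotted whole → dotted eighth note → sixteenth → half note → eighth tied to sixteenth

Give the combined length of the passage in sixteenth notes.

Each duration in sixteenth notes: sixteenth tied to eighth (sixteenth + eighth) = 3; a full eighth-note quintuplet (5 notes) (five quintuplet eighths span one half) = 8; eighth = 2; quarter = 4; half note = 8; half = 8; a full sixteenth-note triplet (3 notes) (three triplet sixteenths span one eighth) = 2; dotted whole = 24; dotted eighth note = 3; sixteenth = 1; half note = 8; eighth tied to sixteenth (eighth + sixteenth) = 3.
Total: 3 + 8 + 2 + 4 + 8 + 8 + 2 + 24 + 3 + 1 + 8 + 3 = 74 sixteenth notes.

74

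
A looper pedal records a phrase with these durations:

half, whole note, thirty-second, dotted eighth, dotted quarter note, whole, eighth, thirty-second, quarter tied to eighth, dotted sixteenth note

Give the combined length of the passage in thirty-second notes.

119

In thirty-second notes: half = 16; whole note = 32; thirty-second = 1; dotted eighth = 6; dotted quarter note = 12; whole = 32; eighth = 4; thirty-second = 1; quarter tied to eighth (quarter + eighth) = 12; dotted sixteenth note = 3.
Sum: 16 + 32 + 1 + 6 + 12 + 32 + 4 + 1 + 12 + 3 = 119 thirty-second notes.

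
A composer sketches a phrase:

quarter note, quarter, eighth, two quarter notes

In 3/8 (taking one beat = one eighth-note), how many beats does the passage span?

One eighth-note beat = 2 sixteenth notes.
In sixteenth notes: quarter note = 4; quarter = 4; eighth = 2; quarter note = 4; quarter note = 4.
Total: 4 + 4 + 2 + 4 + 4 = 18.
18 ÷ 2 = 9 beats.

9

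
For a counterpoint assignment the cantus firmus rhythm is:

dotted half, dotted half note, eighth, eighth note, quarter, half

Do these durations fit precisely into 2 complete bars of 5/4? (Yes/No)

One bar of 5/4 = 10 eighth notes, so 2 bars = 20.
Working in eighth notes: dotted half = 6; dotted half note = 6; eighth = 1; eighth note = 1; quarter = 2; half = 4.
Altogether 6 + 6 + 1 + 1 + 2 + 4 = 20.
20 equals 20, so the answer is Yes.

Yes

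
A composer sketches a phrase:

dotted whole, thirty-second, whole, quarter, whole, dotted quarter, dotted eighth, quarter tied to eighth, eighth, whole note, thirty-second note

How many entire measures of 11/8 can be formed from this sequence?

One bar of 11/8 = 44 thirty-second notes.
Convert each value to thirty-second notes: dotted whole = 48; thirty-second = 1; whole = 32; quarter = 8; whole = 32; dotted quarter = 12; dotted eighth = 6; quarter tied to eighth (quarter + eighth) = 12; eighth = 4; whole note = 32; thirty-second note = 1.
Total: 48 + 1 + 32 + 8 + 32 + 12 + 6 + 12 + 4 + 32 + 1 = 188.
188 ÷ 44 = 4 complete bars with 12 left over.

4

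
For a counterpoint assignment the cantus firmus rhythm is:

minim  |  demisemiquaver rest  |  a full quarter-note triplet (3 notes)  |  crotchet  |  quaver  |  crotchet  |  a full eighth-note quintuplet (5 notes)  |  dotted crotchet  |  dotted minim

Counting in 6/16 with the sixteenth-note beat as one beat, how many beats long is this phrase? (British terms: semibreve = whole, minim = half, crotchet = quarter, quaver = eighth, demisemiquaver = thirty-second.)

One sixteenth-note beat = 2 thirty-second notes.
Convert each value to thirty-second notes: minim = 16; demisemiquaver rest = 1; a full quarter-note triplet (3 notes) (three triplet quarters span one half) = 16; crotchet = 8; quaver = 4; crotchet = 8; a full eighth-note quintuplet (5 notes) (five quintuplet eighths span one half) = 16; dotted crotchet = 12; dotted minim = 24.
Altogether 16 + 1 + 16 + 8 + 4 + 8 + 16 + 12 + 24 = 105.
105 ÷ 2 = 52.5 beats.

52.5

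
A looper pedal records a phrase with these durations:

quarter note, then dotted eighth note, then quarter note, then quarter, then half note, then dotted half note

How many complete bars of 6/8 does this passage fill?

One bar of 6/8 = 12 sixteenth notes.
Convert each value to sixteenth notes: quarter note = 4; dotted eighth note = 3; quarter note = 4; quarter = 4; half note = 8; dotted half note = 12.
Altogether 4 + 3 + 4 + 4 + 8 + 12 = 35.
35 ÷ 12 = 2 complete bars with 11 left over.

2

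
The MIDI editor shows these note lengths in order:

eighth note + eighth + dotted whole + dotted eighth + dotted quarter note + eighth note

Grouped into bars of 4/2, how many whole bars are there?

One bar of 4/2 = 32 sixteenth notes.
Working in sixteenth notes: eighth note = 2; eighth = 2; dotted whole = 24; dotted eighth = 3; dotted quarter note = 6; eighth note = 2.
Adding: 2 + 2 + 24 + 3 + 6 + 2 = 39.
39 ÷ 32 = 1 complete bar with 7 left over.

1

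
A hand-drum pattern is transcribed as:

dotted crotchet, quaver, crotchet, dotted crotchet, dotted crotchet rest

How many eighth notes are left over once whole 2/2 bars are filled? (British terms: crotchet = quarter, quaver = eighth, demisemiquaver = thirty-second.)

4

One bar of 2/2 = 8 eighth notes.
Working in eighth notes: dotted crotchet = 3; quaver = 1; crotchet = 2; dotted crotchet = 3; dotted crotchet rest = 3.
Total: 3 + 1 + 2 + 3 + 3 = 12.
12 ÷ 8 = 1 complete bar with 4 eighth notes remaining.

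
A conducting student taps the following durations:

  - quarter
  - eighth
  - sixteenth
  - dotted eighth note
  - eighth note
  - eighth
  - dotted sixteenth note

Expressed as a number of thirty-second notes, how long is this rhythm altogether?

31

Each duration in thirty-second notes: quarter = 8; eighth = 4; sixteenth = 2; dotted eighth note = 6; eighth note = 4; eighth = 4; dotted sixteenth note = 3.
Adding: 8 + 4 + 2 + 6 + 4 + 4 + 3 = 31 thirty-second notes.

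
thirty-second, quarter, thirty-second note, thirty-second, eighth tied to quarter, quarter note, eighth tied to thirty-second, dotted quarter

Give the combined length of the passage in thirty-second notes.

Express everything in thirty-second notes: thirty-second = 1; quarter = 8; thirty-second note = 1; thirty-second = 1; eighth tied to quarter (eighth + quarter) = 12; quarter note = 8; eighth tied to thirty-second (eighth + thirty-second) = 5; dotted quarter = 12.
Total: 1 + 8 + 1 + 1 + 12 + 8 + 5 + 12 = 48 thirty-second notes.

48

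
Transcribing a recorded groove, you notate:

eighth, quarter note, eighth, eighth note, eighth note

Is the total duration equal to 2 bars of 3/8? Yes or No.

Yes

One bar of 3/8 = 3 eighth notes, so 2 bars = 6.
In eighth notes: eighth = 1; quarter note = 2; eighth = 1; eighth note = 1; eighth note = 1.
Adding: 1 + 2 + 1 + 1 + 1 = 6.
6 equals 6, so the answer is Yes.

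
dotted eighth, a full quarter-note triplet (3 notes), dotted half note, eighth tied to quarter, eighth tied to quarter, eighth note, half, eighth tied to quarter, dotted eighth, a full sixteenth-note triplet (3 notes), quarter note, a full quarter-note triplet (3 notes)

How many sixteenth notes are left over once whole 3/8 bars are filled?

One bar of 3/8 = 6 sixteenth notes.
Convert each value to sixteenth notes: dotted eighth = 3; a full quarter-note triplet (3 notes) (three triplet quarters span one half) = 8; dotted half note = 12; eighth tied to quarter (eighth + quarter) = 6; eighth tied to quarter (eighth + quarter) = 6; eighth note = 2; half = 8; eighth tied to quarter (eighth + quarter) = 6; dotted eighth = 3; a full sixteenth-note triplet (3 notes) (three triplet sixteenths span one eighth) = 2; quarter note = 4; a full quarter-note triplet (3 notes) (three triplet quarters span one half) = 8.
Sum: 3 + 8 + 12 + 6 + 6 + 2 + 8 + 6 + 3 + 2 + 4 + 8 = 68.
68 ÷ 6 = 11 complete bars with 2 sixteenth notes remaining.

2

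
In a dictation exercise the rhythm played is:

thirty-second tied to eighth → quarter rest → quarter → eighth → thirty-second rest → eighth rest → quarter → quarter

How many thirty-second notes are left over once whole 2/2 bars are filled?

One bar of 2/2 = 32 thirty-second notes.
In thirty-second notes: thirty-second tied to eighth (thirty-second + eighth) = 5; quarter rest = 8; quarter = 8; eighth = 4; thirty-second rest = 1; eighth rest = 4; quarter = 8; quarter = 8.
Altogether 5 + 8 + 8 + 4 + 1 + 4 + 8 + 8 = 46.
46 ÷ 32 = 1 complete bar with 14 thirty-second notes remaining.

14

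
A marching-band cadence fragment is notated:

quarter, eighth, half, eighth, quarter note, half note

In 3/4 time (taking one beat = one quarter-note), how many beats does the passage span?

7

One quarter-note beat = 2 eighth notes.
Express everything in eighth notes: quarter = 2; eighth = 1; half = 4; eighth = 1; quarter note = 2; half note = 4.
Adding: 2 + 1 + 4 + 1 + 2 + 4 = 14.
14 ÷ 2 = 7 beats.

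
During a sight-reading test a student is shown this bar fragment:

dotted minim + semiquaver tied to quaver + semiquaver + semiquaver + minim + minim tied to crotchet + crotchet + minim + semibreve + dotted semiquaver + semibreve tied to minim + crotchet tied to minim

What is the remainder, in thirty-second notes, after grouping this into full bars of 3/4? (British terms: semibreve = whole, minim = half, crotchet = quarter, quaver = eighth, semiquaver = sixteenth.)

One bar of 3/4 = 24 thirty-second notes.
Express everything in thirty-second notes: dotted minim = 24; semiquaver tied to quaver (semiquaver + quaver) = 6; semiquaver = 2; semiquaver = 2; minim = 16; minim tied to crotchet (minim + crotchet) = 24; crotchet = 8; minim = 16; semibreve = 32; dotted semiquaver = 3; semibreve tied to minim (semibreve + minim) = 48; crotchet tied to minim (crotchet + minim) = 24.
Adding: 24 + 6 + 2 + 2 + 16 + 24 + 8 + 16 + 32 + 3 + 48 + 24 = 205.
205 ÷ 24 = 8 complete bars with 13 thirty-second notes remaining.

13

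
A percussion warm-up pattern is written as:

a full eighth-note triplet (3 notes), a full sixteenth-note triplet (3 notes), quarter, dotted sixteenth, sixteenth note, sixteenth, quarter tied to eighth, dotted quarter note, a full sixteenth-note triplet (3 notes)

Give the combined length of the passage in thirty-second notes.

55

Convert each value to thirty-second notes: a full eighth-note triplet (3 notes) (three triplet eighths span one quarter) = 8; a full sixteenth-note triplet (3 notes) (three triplet sixteenths span one eighth) = 4; quarter = 8; dotted sixteenth = 3; sixteenth note = 2; sixteenth = 2; quarter tied to eighth (quarter + eighth) = 12; dotted quarter note = 12; a full sixteenth-note triplet (3 notes) (three triplet sixteenths span one eighth) = 4.
Adding: 8 + 4 + 8 + 3 + 2 + 2 + 12 + 12 + 4 = 55 thirty-second notes.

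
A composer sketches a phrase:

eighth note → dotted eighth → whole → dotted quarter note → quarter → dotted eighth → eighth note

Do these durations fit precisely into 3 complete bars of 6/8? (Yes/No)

One bar of 6/8 = 12 sixteenth notes, so 3 bars = 36.
In sixteenth notes: eighth note = 2; dotted eighth = 3; whole = 16; dotted quarter note = 6; quarter = 4; dotted eighth = 3; eighth note = 2.
Sum: 2 + 3 + 16 + 6 + 4 + 3 + 2 = 36.
36 equals 36, so the answer is Yes.

Yes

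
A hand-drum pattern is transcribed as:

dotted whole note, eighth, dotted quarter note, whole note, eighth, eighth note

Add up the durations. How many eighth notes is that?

26

Express everything in eighth notes: dotted whole note = 12; eighth = 1; dotted quarter note = 3; whole note = 8; eighth = 1; eighth note = 1.
Altogether 12 + 1 + 3 + 8 + 1 + 1 = 26 eighth notes.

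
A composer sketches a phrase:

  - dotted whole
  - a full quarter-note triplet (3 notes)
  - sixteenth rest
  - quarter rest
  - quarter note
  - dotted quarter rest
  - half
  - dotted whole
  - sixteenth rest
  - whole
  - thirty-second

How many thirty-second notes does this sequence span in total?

193

Working in thirty-second notes: dotted whole = 48; a full quarter-note triplet (3 notes) (three triplet quarters span one half) = 16; sixteenth rest = 2; quarter rest = 8; quarter note = 8; dotted quarter rest = 12; half = 16; dotted whole = 48; sixteenth rest = 2; whole = 32; thirty-second = 1.
Altogether 48 + 16 + 2 + 8 + 8 + 12 + 16 + 48 + 2 + 32 + 1 = 193 thirty-second notes.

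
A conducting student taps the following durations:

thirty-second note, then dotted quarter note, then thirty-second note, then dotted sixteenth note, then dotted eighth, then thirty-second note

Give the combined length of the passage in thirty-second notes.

24

Express everything in thirty-second notes: thirty-second note = 1; dotted quarter note = 12; thirty-second note = 1; dotted sixteenth note = 3; dotted eighth = 6; thirty-second note = 1.
Adding: 1 + 12 + 1 + 3 + 6 + 1 = 24 thirty-second notes.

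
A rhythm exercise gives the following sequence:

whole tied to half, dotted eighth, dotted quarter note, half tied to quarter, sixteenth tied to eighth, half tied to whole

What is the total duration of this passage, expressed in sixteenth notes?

72

Working in sixteenth notes: whole tied to half (whole + half) = 24; dotted eighth = 3; dotted quarter note = 6; half tied to quarter (half + quarter) = 12; sixteenth tied to eighth (sixteenth + eighth) = 3; half tied to whole (half + whole) = 24.
Total: 24 + 3 + 6 + 12 + 3 + 24 = 72 sixteenth notes.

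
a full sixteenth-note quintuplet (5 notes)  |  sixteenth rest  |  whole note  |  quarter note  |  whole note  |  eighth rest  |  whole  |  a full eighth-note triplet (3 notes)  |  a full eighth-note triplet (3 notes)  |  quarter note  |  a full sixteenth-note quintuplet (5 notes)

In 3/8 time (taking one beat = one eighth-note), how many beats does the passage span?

37.5

One eighth-note beat = 2 sixteenth notes.
Working in sixteenth notes: a full sixteenth-note quintuplet (5 notes) (five quintuplet sixteenths span one quarter) = 4; sixteenth rest = 1; whole note = 16; quarter note = 4; whole note = 16; eighth rest = 2; whole = 16; a full eighth-note triplet (3 notes) (three triplet eighths span one quarter) = 4; a full eighth-note triplet (3 notes) (three triplet eighths span one quarter) = 4; quarter note = 4; a full sixteenth-note quintuplet (5 notes) (five quintuplet sixteenths span one quarter) = 4.
Altogether 4 + 1 + 16 + 4 + 16 + 2 + 16 + 4 + 4 + 4 + 4 = 75.
75 ÷ 2 = 37.5 beats.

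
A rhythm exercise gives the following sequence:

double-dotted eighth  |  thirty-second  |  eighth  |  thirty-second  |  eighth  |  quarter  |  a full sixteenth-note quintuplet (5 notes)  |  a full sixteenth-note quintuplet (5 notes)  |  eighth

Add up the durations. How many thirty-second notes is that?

45

Each duration in thirty-second notes: double-dotted eighth = 7; thirty-second = 1; eighth = 4; thirty-second = 1; eighth = 4; quarter = 8; a full sixteenth-note quintuplet (5 notes) (five quintuplet sixteenths span one quarter) = 8; a full sixteenth-note quintuplet (5 notes) (five quintuplet sixteenths span one quarter) = 8; eighth = 4.
Total: 7 + 1 + 4 + 1 + 4 + 8 + 8 + 8 + 4 = 45 thirty-second notes.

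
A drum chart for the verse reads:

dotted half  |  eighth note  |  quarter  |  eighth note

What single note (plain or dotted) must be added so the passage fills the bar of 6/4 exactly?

quarter note

The bar of 6/4 = 12 eighth notes.
Convert each value to eighth notes: dotted half = 6; eighth note = 1; quarter = 2; eighth note = 1.
Altogether 6 + 1 + 2 + 1 = 10.
Remaining: 12 − 10 = 2 eighth notes, which is a quarter note.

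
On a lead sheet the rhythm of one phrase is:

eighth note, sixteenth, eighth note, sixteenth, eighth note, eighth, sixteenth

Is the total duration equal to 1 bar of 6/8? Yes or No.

No

One bar of 6/8 = 12 sixteenth notes.
In sixteenth notes: eighth note = 2; sixteenth = 1; eighth note = 2; sixteenth = 1; eighth note = 2; eighth = 2; sixteenth = 1.
Sum: 2 + 1 + 2 + 1 + 2 + 2 + 1 = 11.
11 falls short of 12, so the answer is No.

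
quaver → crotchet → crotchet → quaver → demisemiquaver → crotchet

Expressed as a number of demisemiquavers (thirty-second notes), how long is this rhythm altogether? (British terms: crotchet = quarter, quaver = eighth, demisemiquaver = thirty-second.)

Working in thirty-second notes: quaver = 4; crotchet = 8; crotchet = 8; quaver = 4; demisemiquaver = 1; crotchet = 8.
Altogether 4 + 8 + 8 + 4 + 1 + 8 = 33 thirty-second notes.

33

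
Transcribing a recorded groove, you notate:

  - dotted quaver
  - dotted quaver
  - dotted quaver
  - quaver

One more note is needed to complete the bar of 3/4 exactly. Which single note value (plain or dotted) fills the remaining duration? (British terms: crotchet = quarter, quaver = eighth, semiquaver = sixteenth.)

sixteenth note

The bar of 3/4 = 12 sixteenth notes.
Express everything in sixteenth notes: dotted quaver = 3; dotted quaver = 3; dotted quaver = 3; quaver = 2.
Total: 3 + 3 + 3 + 2 = 11.
Remaining: 12 − 11 = 1 sixteenth note, which is a sixteenth note.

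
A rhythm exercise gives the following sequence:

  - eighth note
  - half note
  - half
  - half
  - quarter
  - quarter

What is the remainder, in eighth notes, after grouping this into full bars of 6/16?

One bar of 6/16 = 3 eighth notes.
Convert each value to eighth notes: eighth note = 1; half note = 4; half = 4; half = 4; quarter = 2; quarter = 2.
Altogether 1 + 4 + 4 + 4 + 2 + 2 = 17.
17 ÷ 3 = 5 complete bars with 2 eighth notes remaining.

2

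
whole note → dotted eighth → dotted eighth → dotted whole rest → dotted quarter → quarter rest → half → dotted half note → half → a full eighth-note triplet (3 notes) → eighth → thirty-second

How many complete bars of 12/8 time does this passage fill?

3

One bar of 12/8 = 48 thirty-second notes.
Each duration in thirty-second notes: whole note = 32; dotted eighth = 6; dotted eighth = 6; dotted whole rest = 48; dotted quarter = 12; quarter rest = 8; half = 16; dotted half note = 24; half = 16; a full eighth-note triplet (3 notes) (three triplet eighths span one quarter) = 8; eighth = 4; thirty-second = 1.
Adding: 32 + 6 + 6 + 48 + 12 + 8 + 16 + 24 + 16 + 8 + 4 + 1 = 181.
181 ÷ 48 = 3 complete bars with 37 left over.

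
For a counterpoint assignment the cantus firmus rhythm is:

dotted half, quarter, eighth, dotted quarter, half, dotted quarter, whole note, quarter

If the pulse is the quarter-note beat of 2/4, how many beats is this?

14.5

One quarter-note beat = 2 eighth notes.
Working in eighth notes: dotted half = 6; quarter = 2; eighth = 1; dotted quarter = 3; half = 4; dotted quarter = 3; whole note = 8; quarter = 2.
Adding: 6 + 2 + 1 + 3 + 4 + 3 + 8 + 2 = 29.
29 ÷ 2 = 14.5 beats.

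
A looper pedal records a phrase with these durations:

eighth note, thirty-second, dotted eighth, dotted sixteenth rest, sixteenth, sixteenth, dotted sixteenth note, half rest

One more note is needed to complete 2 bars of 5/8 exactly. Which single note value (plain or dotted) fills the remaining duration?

2 bars of 5/8 = 40 thirty-second notes.
Convert each value to thirty-second notes: eighth note = 4; thirty-second = 1; dotted eighth = 6; dotted sixteenth rest = 3; sixteenth = 2; sixteenth = 2; dotted sixteenth note = 3; half rest = 16.
Adding: 4 + 1 + 6 + 3 + 2 + 2 + 3 + 16 = 37.
Remaining: 40 − 37 = 3 thirty-second notes, which is a dotted sixteenth note.

dotted sixteenth note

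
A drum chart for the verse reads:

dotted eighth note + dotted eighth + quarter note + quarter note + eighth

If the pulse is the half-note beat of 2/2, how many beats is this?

One half-note beat = 8 sixteenth notes.
In sixteenth notes: dotted eighth note = 3; dotted eighth = 3; quarter note = 4; quarter note = 4; eighth = 2.
Sum: 3 + 3 + 4 + 4 + 2 = 16.
16 ÷ 8 = 2 beats.

2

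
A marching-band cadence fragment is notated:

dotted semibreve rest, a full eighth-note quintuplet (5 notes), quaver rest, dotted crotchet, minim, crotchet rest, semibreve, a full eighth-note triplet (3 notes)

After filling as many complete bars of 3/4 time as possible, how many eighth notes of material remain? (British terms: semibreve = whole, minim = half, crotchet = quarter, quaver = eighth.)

One bar of 3/4 = 6 eighth notes.
Each duration in eighth notes: dotted semibreve rest = 12; a full eighth-note quintuplet (5 notes) (five quintuplet eighths span one half) = 4; quaver rest = 1; dotted crotchet = 3; minim = 4; crotchet rest = 2; semibreve = 8; a full eighth-note triplet (3 notes) (three triplet eighths span one quarter) = 2.
Adding: 12 + 4 + 1 + 3 + 4 + 2 + 8 + 2 = 36.
36 ÷ 6 = 6 complete bars with 0 eighth notes remaining.

0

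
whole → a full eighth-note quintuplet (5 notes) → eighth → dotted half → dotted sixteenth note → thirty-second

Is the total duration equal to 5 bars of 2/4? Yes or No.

One bar of 2/4 = 16 thirty-second notes, so 5 bars = 80.
Working in thirty-second notes: whole = 32; a full eighth-note quintuplet (5 notes) (five quintuplet eighths span one half) = 16; eighth = 4; dotted half = 24; dotted sixteenth note = 3; thirty-second = 1.
Sum: 32 + 16 + 4 + 24 + 3 + 1 = 80.
80 equals 80, so the answer is Yes.

Yes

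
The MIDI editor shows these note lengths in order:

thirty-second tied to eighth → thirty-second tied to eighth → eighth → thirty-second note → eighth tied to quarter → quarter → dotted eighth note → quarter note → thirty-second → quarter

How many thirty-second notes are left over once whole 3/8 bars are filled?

10

One bar of 3/8 = 12 thirty-second notes.
Working in thirty-second notes: thirty-second tied to eighth (thirty-second + eighth) = 5; thirty-second tied to eighth (thirty-second + eighth) = 5; eighth = 4; thirty-second note = 1; eighth tied to quarter (eighth + quarter) = 12; quarter = 8; dotted eighth note = 6; quarter note = 8; thirty-second = 1; quarter = 8.
Altogether 5 + 5 + 4 + 1 + 12 + 8 + 6 + 8 + 1 + 8 = 58.
58 ÷ 12 = 4 complete bars with 10 thirty-second notes remaining.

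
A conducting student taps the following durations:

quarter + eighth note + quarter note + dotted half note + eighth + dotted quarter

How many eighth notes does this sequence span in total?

15

Working in eighth notes: quarter = 2; eighth note = 1; quarter note = 2; dotted half note = 6; eighth = 1; dotted quarter = 3.
Adding: 2 + 1 + 2 + 6 + 1 + 3 = 15 eighth notes.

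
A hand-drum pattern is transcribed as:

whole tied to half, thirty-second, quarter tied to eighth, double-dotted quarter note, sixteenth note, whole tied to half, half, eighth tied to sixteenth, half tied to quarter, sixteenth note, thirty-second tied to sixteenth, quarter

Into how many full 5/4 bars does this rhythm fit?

4

One bar of 5/4 = 40 thirty-second notes.
Each duration in thirty-second notes: whole tied to half (whole + half) = 48; thirty-second = 1; quarter tied to eighth (quarter + eighth) = 12; double-dotted quarter note = 14; sixteenth note = 2; whole tied to half (whole + half) = 48; half = 16; eighth tied to sixteenth (eighth + sixteenth) = 6; half tied to quarter (half + quarter) = 24; sixteenth note = 2; thirty-second tied to sixteenth (thirty-second + sixteenth) = 3; quarter = 8.
Altogether 48 + 1 + 12 + 14 + 2 + 48 + 16 + 6 + 24 + 2 + 3 + 8 = 184.
184 ÷ 40 = 4 complete bars with 24 left over.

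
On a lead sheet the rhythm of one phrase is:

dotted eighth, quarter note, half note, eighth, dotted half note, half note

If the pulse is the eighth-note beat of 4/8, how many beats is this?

18.5

One eighth-note beat = 2 sixteenth notes.
Express everything in sixteenth notes: dotted eighth = 3; quarter note = 4; half note = 8; eighth = 2; dotted half note = 12; half note = 8.
Adding: 3 + 4 + 8 + 2 + 12 + 8 = 37.
37 ÷ 2 = 18.5 beats.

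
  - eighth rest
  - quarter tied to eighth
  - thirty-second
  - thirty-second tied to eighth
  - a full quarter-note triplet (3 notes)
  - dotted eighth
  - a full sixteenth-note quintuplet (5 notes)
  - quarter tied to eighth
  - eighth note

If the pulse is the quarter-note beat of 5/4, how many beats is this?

8.5

One quarter-note beat = 8 thirty-second notes.
Convert each value to thirty-second notes: eighth rest = 4; quarter tied to eighth (quarter + eighth) = 12; thirty-second = 1; thirty-second tied to eighth (thirty-second + eighth) = 5; a full quarter-note triplet (3 notes) (three triplet quarters span one half) = 16; dotted eighth = 6; a full sixteenth-note quintuplet (5 notes) (five quintuplet sixteenths span one quarter) = 8; quarter tied to eighth (quarter + eighth) = 12; eighth note = 4.
Adding: 4 + 12 + 1 + 5 + 16 + 6 + 8 + 12 + 4 = 68.
68 ÷ 8 = 8.5 beats.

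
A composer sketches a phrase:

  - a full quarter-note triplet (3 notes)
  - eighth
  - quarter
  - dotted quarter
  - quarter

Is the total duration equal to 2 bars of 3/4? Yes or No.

One bar of 3/4 = 6 eighth notes, so 2 bars = 12.
Convert each value to eighth notes: a full quarter-note triplet (3 notes) (three triplet quarters span one half) = 4; eighth = 1; quarter = 2; dotted quarter = 3; quarter = 2.
Altogether 4 + 1 + 2 + 3 + 2 = 12.
12 equals 12, so the answer is Yes.

Yes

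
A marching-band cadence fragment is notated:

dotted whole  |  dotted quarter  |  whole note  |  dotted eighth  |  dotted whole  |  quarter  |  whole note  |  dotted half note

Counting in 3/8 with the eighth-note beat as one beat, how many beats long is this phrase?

One eighth-note beat = 2 sixteenth notes.
Working in sixteenth notes: dotted whole = 24; dotted quarter = 6; whole note = 16; dotted eighth = 3; dotted whole = 24; quarter = 4; whole note = 16; dotted half note = 12.
Adding: 24 + 6 + 16 + 3 + 24 + 4 + 16 + 12 = 105.
105 ÷ 2 = 52.5 beats.

52.5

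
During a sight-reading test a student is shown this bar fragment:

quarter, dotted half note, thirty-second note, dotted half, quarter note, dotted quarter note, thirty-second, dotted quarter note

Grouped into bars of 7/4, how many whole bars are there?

One bar of 7/4 = 56 thirty-second notes.
Each duration in thirty-second notes: quarter = 8; dotted half note = 24; thirty-second note = 1; dotted half = 24; quarter note = 8; dotted quarter note = 12; thirty-second = 1; dotted quarter note = 12.
Altogether 8 + 24 + 1 + 24 + 8 + 12 + 1 + 12 = 90.
90 ÷ 56 = 1 complete bar with 34 left over.

1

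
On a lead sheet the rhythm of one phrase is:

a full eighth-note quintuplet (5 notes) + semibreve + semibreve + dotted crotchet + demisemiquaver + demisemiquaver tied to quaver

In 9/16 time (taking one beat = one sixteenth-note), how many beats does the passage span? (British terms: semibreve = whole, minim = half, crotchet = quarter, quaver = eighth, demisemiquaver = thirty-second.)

One sixteenth-note beat = 2 thirty-second notes.
Each duration in thirty-second notes: a full eighth-note quintuplet (5 notes) (five quintuplet eighths span one half) = 16; semibreve = 32; semibreve = 32; dotted crotchet = 12; demisemiquaver = 1; demisemiquaver tied to quaver (demisemiquaver + quaver) = 5.
Adding: 16 + 32 + 32 + 12 + 1 + 5 = 98.
98 ÷ 2 = 49 beats.

49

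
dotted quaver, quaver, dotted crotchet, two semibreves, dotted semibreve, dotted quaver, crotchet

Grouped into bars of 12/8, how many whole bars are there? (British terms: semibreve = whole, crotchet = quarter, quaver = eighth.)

3

One bar of 12/8 = 24 sixteenth notes.
Convert each value to sixteenth notes: dotted quaver = 3; quaver = 2; dotted crotchet = 6; semibreve = 16; semibreve = 16; dotted semibreve = 24; dotted quaver = 3; crotchet = 4.
Altogether 3 + 2 + 6 + 16 + 16 + 24 + 3 + 4 = 74.
74 ÷ 24 = 3 complete bars with 2 left over.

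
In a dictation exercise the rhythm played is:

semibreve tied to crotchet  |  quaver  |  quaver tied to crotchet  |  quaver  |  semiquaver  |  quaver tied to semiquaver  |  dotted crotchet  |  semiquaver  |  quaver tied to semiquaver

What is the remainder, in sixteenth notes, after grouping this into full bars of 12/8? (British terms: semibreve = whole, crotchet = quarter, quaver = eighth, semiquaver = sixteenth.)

One bar of 12/8 = 24 sixteenth notes.
Working in sixteenth notes: semibreve tied to crotchet (semibreve + crotchet) = 20; quaver = 2; quaver tied to crotchet (quaver + crotchet) = 6; quaver = 2; semiquaver = 1; quaver tied to semiquaver (quaver + semiquaver) = 3; dotted crotchet = 6; semiquaver = 1; quaver tied to semiquaver (quaver + semiquaver) = 3.
Adding: 20 + 2 + 6 + 2 + 1 + 3 + 6 + 1 + 3 = 44.
44 ÷ 24 = 1 complete bar with 20 sixteenth notes remaining.

20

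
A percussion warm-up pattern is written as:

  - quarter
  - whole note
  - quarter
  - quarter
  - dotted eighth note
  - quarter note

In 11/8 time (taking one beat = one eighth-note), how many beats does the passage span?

17.5

One eighth-note beat = 2 sixteenth notes.
Working in sixteenth notes: quarter = 4; whole note = 16; quarter = 4; quarter = 4; dotted eighth note = 3; quarter note = 4.
Adding: 4 + 16 + 4 + 4 + 3 + 4 = 35.
35 ÷ 2 = 17.5 beats.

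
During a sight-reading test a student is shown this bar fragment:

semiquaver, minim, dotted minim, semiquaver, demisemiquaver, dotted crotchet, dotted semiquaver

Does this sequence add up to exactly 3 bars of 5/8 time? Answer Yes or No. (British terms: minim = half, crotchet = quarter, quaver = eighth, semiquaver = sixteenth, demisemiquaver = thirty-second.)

One bar of 5/8 = 20 thirty-second notes, so 3 bars = 60.
Express everything in thirty-second notes: semiquaver = 2; minim = 16; dotted minim = 24; semiquaver = 2; demisemiquaver = 1; dotted crotchet = 12; dotted semiquaver = 3.
Sum: 2 + 16 + 24 + 2 + 1 + 12 + 3 = 60.
60 equals 60, so the answer is Yes.

Yes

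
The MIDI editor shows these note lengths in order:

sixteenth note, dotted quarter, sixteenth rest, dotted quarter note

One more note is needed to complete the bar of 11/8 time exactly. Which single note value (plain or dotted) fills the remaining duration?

The bar of 11/8 = 22 sixteenth notes.
Each duration in sixteenth notes: sixteenth note = 1; dotted quarter = 6; sixteenth rest = 1; dotted quarter note = 6.
Total: 1 + 6 + 1 + 6 = 14.
Remaining: 22 − 14 = 8 sixteenth notes, which is a half note.

half note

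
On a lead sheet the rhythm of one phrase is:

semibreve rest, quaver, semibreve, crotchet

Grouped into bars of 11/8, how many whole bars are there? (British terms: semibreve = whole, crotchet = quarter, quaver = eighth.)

1

One bar of 11/8 = 11 eighth notes.
Each duration in eighth notes: semibreve rest = 8; quaver = 1; semibreve = 8; crotchet = 2.
Adding: 8 + 1 + 8 + 2 = 19.
19 ÷ 11 = 1 complete bar with 8 left over.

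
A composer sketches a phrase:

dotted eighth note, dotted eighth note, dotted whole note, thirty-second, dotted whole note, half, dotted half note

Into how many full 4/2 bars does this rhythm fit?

One bar of 4/2 = 64 thirty-second notes.
Each duration in thirty-second notes: dotted eighth note = 6; dotted eighth note = 6; dotted whole note = 48; thirty-second = 1; dotted whole note = 48; half = 16; dotted half note = 24.
Altogether 6 + 6 + 48 + 1 + 48 + 16 + 24 = 149.
149 ÷ 64 = 2 complete bars with 21 left over.

2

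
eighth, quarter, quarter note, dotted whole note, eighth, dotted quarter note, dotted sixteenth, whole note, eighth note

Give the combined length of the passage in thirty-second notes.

Each duration in thirty-second notes: eighth = 4; quarter = 8; quarter note = 8; dotted whole note = 48; eighth = 4; dotted quarter note = 12; dotted sixteenth = 3; whole note = 32; eighth note = 4.
Adding: 4 + 8 + 8 + 48 + 4 + 12 + 3 + 32 + 4 = 123 thirty-second notes.

123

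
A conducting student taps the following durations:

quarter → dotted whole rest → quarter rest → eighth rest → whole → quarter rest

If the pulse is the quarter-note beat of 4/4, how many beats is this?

13.5

One quarter-note beat = 2 eighth notes.
Express everything in eighth notes: quarter = 2; dotted whole rest = 12; quarter rest = 2; eighth rest = 1; whole = 8; quarter rest = 2.
Total: 2 + 12 + 2 + 1 + 8 + 2 = 27.
27 ÷ 2 = 13.5 beats.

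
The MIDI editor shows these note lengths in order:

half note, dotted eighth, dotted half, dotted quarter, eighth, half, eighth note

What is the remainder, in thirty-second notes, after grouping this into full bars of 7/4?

26

One bar of 7/4 = 28 sixteenth notes.
Convert each value to sixteenth notes: half note = 8; dotted eighth = 3; dotted half = 12; dotted quarter = 6; eighth = 2; half = 8; eighth note = 2.
Adding: 8 + 3 + 12 + 6 + 2 + 8 + 2 = 41.
41 ÷ 28 = 1 complete bar with 13 sixteenth notes remaining = 26 thirty-second notes.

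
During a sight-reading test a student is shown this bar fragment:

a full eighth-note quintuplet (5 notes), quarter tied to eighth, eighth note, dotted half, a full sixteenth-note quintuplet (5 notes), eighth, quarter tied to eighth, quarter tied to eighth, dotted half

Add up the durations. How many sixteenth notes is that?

58

Convert each value to sixteenth notes: a full eighth-note quintuplet (5 notes) (five quintuplet eighths span one half) = 8; quarter tied to eighth (quarter + eighth) = 6; eighth note = 2; dotted half = 12; a full sixteenth-note quintuplet (5 notes) (five quintuplet sixteenths span one quarter) = 4; eighth = 2; quarter tied to eighth (quarter + eighth) = 6; quarter tied to eighth (quarter + eighth) = 6; dotted half = 12.
Altogether 8 + 6 + 2 + 12 + 4 + 2 + 6 + 6 + 12 = 58 sixteenth notes.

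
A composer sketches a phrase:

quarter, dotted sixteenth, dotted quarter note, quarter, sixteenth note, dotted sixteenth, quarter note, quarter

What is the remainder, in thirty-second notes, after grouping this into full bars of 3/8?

4

One bar of 3/8 = 12 thirty-second notes.
Express everything in thirty-second notes: quarter = 8; dotted sixteenth = 3; dotted quarter note = 12; quarter = 8; sixteenth note = 2; dotted sixteenth = 3; quarter note = 8; quarter = 8.
Total: 8 + 3 + 12 + 8 + 2 + 3 + 8 + 8 = 52.
52 ÷ 12 = 4 complete bars with 4 thirty-second notes remaining.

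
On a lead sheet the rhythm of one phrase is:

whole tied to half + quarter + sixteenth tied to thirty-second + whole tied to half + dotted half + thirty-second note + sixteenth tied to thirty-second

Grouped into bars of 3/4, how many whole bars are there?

One bar of 3/4 = 24 thirty-second notes.
Express everything in thirty-second notes: whole tied to half (whole + half) = 48; quarter = 8; sixteenth tied to thirty-second (sixteenth + thirty-second) = 3; whole tied to half (whole + half) = 48; dotted half = 24; thirty-second note = 1; sixteenth tied to thirty-second (sixteenth + thirty-second) = 3.
Adding: 48 + 8 + 3 + 48 + 24 + 1 + 3 = 135.
135 ÷ 24 = 5 complete bars with 15 left over.

5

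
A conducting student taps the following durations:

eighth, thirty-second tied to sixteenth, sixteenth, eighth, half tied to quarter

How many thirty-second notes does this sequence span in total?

Express everything in thirty-second notes: eighth = 4; thirty-second tied to sixteenth (thirty-second + sixteenth) = 3; sixteenth = 2; eighth = 4; half tied to quarter (half + quarter) = 24.
Total: 4 + 3 + 2 + 4 + 24 = 37 thirty-second notes.

37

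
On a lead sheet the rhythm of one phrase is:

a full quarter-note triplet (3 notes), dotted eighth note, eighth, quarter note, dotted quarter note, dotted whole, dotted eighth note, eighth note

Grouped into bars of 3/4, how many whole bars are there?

One bar of 3/4 = 12 sixteenth notes.
Each duration in sixteenth notes: a full quarter-note triplet (3 notes) (three triplet quarters span one half) = 8; dotted eighth note = 3; eighth = 2; quarter note = 4; dotted quarter note = 6; dotted whole = 24; dotted eighth note = 3; eighth note = 2.
Sum: 8 + 3 + 2 + 4 + 6 + 24 + 3 + 2 = 52.
52 ÷ 12 = 4 complete bars with 4 left over.

4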